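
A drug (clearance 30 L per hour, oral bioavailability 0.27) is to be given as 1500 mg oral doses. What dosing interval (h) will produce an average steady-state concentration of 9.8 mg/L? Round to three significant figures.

F·D/τ = CL·Css → τ = F·D / (CL·Css).
τ = 0.27 × 1500 / (30 × 9.8) = 1.378 h

1.38 h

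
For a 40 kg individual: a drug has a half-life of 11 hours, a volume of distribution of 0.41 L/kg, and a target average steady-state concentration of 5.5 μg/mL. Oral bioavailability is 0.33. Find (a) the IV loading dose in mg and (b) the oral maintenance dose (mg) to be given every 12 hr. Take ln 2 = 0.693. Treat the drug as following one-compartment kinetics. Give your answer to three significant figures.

(a) 90.2 mg; (b) 207 mg

Vd(total) = 40 kg × 0.41 L/kg = 16.40 L
LD = Vd × C = 16.40 × 5.5 = 90.20 mg
CL = 0.693 × Vd / t½ = 0.693 × 16.40 / 11 = 1.033 L/h
D = CL × Css × τ / F = 1.033 × 5.5 × 12 / 0.33 = 206.6 mg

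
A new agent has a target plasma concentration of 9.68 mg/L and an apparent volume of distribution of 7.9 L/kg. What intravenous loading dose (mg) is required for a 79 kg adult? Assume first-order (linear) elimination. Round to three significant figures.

6040 mg

Vd = 7.9 L/kg × 79 kg = 624.1 L
LD = Vd × C = 624.1 × 9.680 = 6041 mg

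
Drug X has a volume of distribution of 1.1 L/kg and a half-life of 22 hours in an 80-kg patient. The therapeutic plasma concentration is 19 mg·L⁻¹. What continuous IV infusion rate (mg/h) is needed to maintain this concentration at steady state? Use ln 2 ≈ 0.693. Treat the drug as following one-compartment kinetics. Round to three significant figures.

52.7 mg/h

Vd = 1.1 L/kg × 80 kg = 88.00 L
k = 0.693/22 = 0.03150 h⁻¹, so CL = k·Vd = 0.03150 × 88.00 = 2.772 L/h
Infusion rate = CL × Css = 2.772 × 19 = 52.67 mg/h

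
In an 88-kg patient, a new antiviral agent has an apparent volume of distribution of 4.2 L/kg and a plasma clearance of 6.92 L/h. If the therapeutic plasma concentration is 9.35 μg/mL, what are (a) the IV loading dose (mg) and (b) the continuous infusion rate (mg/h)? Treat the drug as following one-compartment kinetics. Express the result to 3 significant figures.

Vd(total) = 88 kg × 4.2 L/kg = 369.6 L
Loading dose = Vd × C = 369.6 × 9.35 = 3456 mg
Infusion rate = 6.920 L/h × 9.35 mg/L = 64.70 mg/h

(a) 3460 mg; (b) 64.7 mg/h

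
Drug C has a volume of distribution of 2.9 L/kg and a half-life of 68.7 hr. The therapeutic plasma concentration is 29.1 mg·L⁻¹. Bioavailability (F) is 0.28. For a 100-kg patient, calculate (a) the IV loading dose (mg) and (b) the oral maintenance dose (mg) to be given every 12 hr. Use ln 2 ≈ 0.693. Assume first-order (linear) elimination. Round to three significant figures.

(a) 8440 mg; (b) 3650 mg

Vd = 2.9 L/kg × 100 kg = 290.0 L
LD = Vd × C = 290.0 × 29.1 = 8439 mg
CL = 0.693 × Vd / t½ = 0.693 × 290.0 / 68.7 = 2.925 L/h
D = CL × Css × τ / F = 2.925 × 29.1 × 12 / 0.28 = 3648 mg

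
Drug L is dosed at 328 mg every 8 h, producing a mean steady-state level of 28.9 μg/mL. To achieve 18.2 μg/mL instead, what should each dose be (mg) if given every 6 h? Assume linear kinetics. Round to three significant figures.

155 mg

With linear kinetics, Css is proportional to dose rate (D/τ) at fixed clearance.
D₂ = D₁ × (Css,target / Css,current) × (τ₂/τ₁) = 328 × (18.2/28.9) × (6/8) = 154.9 mg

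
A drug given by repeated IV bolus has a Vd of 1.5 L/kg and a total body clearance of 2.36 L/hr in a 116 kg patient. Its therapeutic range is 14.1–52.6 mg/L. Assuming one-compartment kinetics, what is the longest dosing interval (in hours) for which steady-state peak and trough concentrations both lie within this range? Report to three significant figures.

97.1 h

Vd = 1.5 L/kg × 116 kg = 174.0 L
k = CL / Vd = 2.360 / 174.0 = 0.01356 h⁻¹
Between IV bolus doses, concentration decays as C = C₀·e^(−kτ), so C_peak/C_trough = e^(kτ).
τ_max = ln(C_peak/C_trough) / k = ln(52.6/14.1) / 0.01356 = 1.317 / 0.01356 = 97.12 h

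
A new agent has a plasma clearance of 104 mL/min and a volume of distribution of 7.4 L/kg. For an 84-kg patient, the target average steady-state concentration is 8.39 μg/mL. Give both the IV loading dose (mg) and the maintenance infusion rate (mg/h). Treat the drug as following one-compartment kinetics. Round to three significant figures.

(a) 5220 mg; (b) 52.4 mg/h

Total Vd = 7.4 × 84 = 621.6 L
LD = Vd · C_target = 621.6 × 8.39 = 5215 mg
CL = 104 mL/min × 60/1000 = 6.240 L/h
Maintenance: replace elimination → rate = CL × Css = 6.240 × 8.39 = 52.35 mg/h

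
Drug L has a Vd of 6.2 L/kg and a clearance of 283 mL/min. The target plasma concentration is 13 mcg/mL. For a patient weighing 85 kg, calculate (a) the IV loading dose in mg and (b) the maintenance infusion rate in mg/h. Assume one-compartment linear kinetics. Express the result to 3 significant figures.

Total Vd = 6.2 × 85 = 527.0 L
LD = Vd · C_target = 527.0 × 13 = 6851 mg
CL = 283 mL/min × 60/1000 = 16.98 L/h
Infusion rate = 16.98 L/h × 13 mg/L = 220.7 mg/h

(a) 6850 mg; (b) 221 mg/h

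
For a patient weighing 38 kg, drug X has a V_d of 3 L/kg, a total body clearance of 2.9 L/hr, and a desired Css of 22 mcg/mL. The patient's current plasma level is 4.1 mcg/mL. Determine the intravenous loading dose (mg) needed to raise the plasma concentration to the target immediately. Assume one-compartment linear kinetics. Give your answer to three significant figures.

Total Vd = 3 × 38 = 114.0 L
Concentration deficit ΔC = 22 − 4.1 = 17.90 mg/L
LD = Vd × ΔC = 114.0 × 17.90 = 2041 mg

2040 mg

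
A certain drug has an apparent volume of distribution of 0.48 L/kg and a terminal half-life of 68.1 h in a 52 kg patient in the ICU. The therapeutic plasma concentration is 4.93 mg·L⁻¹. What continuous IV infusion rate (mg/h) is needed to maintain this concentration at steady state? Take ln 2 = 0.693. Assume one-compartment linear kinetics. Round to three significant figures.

1.25 mg/h

Vd = 0.48 L/kg × 52 kg = 24.96 L
CL = ln 2 · Vd / t½ = 0.693 × 24.96 / 68.1 = 0.2540 L/h
Infusion rate = CL × Css = 0.2540 × 4.93 = 1.252 mg/h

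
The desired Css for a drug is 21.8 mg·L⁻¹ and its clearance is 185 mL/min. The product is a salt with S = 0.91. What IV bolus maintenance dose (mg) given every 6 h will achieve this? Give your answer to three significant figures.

CL = 185 mL/min = 185 × 0.06 = 11.10 L/h
D = CL × Css × τ / S = 11.10 × 21.8 × 6 / 0.91 = 1595 mg

1600 mg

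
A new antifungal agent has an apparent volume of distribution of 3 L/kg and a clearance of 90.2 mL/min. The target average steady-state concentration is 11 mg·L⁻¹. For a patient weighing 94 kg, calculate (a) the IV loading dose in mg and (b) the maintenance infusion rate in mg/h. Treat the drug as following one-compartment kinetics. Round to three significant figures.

Vd(total) = 94 kg × 3 L/kg = 282.0 L
Loading dose = Vd × C = 282.0 × 11 = 3102 mg
CL = 90.2 mL/min × 60/1000 = 5.412 L/h
Maintenance: replace elimination → rate = CL × Css = 5.412 × 11 = 59.53 mg/h

(a) 3100 mg; (b) 59.5 mg/h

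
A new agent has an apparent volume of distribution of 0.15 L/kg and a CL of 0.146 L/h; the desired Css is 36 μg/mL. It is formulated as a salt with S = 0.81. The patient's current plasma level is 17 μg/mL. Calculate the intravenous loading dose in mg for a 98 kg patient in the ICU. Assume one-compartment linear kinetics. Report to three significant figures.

Vd(total) = 98 kg × 0.15 L/kg = 14.70 L
Concentration deficit ΔC = 36 − 17 = 19.00 mg/L
LD = Vd × ΔC / S = 14.70 × 19.00 / 0.81 = 344.8 mg

345 mg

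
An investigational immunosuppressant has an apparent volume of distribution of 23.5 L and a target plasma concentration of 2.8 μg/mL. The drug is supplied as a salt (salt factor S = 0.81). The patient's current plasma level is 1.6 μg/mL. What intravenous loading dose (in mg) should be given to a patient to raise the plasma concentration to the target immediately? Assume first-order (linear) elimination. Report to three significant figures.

34.8 mg

The loading dose fills Vd to the target concentration.
Concentration deficit ΔC = 2.8 − 1.6 = 1.200 mg/L
LD = Vd × ΔC / S = 23.50 × 1.200 / 0.81 = 34.81 mg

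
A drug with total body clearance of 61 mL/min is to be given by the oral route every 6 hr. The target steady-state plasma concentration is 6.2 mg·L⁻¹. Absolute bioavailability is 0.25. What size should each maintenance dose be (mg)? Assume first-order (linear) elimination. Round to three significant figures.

545 mg

Convert clearance: 61 mL/min × 60 min/h ÷ 1000 mL/L = 3.660 L/h
D = CL × Css × τ / F = 3.660 × 6.2 × 6 / 0.25 = 544.6 mg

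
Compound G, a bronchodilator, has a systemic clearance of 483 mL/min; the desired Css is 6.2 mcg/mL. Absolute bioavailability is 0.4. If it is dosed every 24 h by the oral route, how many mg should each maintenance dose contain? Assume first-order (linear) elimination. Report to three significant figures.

10800 mg

Convert clearance: 483 mL/min × 60 min/h ÷ 1000 mL/L = 28.98 L/h
At steady state, dose per interval replaces the amount cleared in that interval: F·D/τ = CL·Css.
D = CL × Css × τ / F = 28.98 × 6.2 × 24 / 0.4 = 10780 mg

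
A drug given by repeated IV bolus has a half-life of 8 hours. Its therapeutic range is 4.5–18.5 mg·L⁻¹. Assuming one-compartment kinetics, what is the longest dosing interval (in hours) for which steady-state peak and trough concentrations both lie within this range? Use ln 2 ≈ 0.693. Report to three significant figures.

k = 0.693 / t½ = 0.693 / 8 = 0.08663 h⁻¹
Between IV bolus doses, concentration decays as C = C₀·e^(−kτ), so C_peak/C_trough = e^(kτ).
τ_max = ln(C_peak/C_trough) / k = ln(18.5/4.5) / 0.08663 = 1.414 / 0.08663 = 16.32 h

16.3 h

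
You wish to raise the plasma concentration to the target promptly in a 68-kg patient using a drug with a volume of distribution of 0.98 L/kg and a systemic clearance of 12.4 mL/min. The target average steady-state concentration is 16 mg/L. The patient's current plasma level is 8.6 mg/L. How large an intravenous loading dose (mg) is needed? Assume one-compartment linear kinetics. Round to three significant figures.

Vd = 0.98 L/kg × 68 kg = 66.64 L
Concentration deficit ΔC = 16 − 8.6 = 7.400 mg/L
LD = Vd × ΔC = 66.64 × 7.400 = 493.1 mg

493 mg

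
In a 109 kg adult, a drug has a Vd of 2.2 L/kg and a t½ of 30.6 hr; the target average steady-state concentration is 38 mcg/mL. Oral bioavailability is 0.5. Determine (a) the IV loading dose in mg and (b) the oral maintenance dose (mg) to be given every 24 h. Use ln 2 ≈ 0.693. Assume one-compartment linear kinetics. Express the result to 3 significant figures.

(a) 9110 mg; (b) 9910 mg

Total Vd = 2.2 × 109 = 239.8 L
LD = Vd × C = 239.8 × 38 = 9112 mg
CL = 0.693 × Vd / t½ = 0.693 × 239.8 / 30.6 = 5.431 L/h
D = CL × Css × τ / F = 5.431 × 38 × 24 / 0.5 = 9906 mg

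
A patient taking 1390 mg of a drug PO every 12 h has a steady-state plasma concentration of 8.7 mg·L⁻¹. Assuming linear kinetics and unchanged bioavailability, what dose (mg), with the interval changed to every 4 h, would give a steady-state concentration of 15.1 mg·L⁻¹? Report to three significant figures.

804 mg

With linear kinetics, Css is proportional to dose rate (D/τ) at fixed clearance.
D₂ = D₁ × (Css,target / Css,current) × (τ₂/τ₁) = 1390 × (15.1/8.7) × (4/12) = 804.2 mg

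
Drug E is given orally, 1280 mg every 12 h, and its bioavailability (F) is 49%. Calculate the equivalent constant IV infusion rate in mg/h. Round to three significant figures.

Equivalent systemic input: infusion rate = F·D/τ.
Rate = 0.49 × 1280 / 12 = 52.27 mg/h

52.3 mg/h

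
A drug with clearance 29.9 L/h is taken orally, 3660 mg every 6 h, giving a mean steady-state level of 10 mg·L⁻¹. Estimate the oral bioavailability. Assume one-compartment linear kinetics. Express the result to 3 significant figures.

F·D/τ = CL·Css at steady state → F = CL·Css·τ / D.
F = 29.9 × 10 × 6 / 3660 = 0.490

0.490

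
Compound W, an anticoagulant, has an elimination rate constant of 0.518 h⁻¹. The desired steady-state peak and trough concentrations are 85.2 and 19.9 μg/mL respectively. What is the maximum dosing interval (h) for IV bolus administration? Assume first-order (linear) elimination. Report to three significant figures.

Between IV bolus doses, concentration decays as C = C₀·e^(−kτ), so C_peak/C_trough = e^(kτ).
τ_max = ln(C_peak/C_trough) / k = ln(85.2/19.9) / 0.5180 = 1.454 / 0.5180 = 2.807 h

2.81 h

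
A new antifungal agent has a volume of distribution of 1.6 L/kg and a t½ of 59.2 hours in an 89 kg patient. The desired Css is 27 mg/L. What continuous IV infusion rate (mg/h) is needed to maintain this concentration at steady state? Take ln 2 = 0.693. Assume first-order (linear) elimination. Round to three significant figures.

Vd = 1.6 L/kg × 89 kg = 142.4 L
CL = ln 2 · Vd / t½ = 0.693 × 142.4 / 59.2 = 1.667 L/h
Infusion rate = CL × Css = 1.667 × 27 = 45.01 mg/h

45.0 mg/h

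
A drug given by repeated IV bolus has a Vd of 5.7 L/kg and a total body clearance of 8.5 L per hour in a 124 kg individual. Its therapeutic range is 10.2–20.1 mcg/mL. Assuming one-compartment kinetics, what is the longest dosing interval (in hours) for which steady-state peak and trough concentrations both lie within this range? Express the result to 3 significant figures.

Total Vd = 5.7 × 124 = 706.8 L
k = CL / Vd = 8.500 / 706.8 = 0.01203 h⁻¹
Between IV bolus doses, concentration decays as C = C₀·e^(−kτ), so C_peak/C_trough = e^(kτ).
τ_max = ln(C_peak/C_trough) / k = ln(20.1/10.2) / 0.01203 = 0.6783 / 0.01203 = 56.38 h

56.4 h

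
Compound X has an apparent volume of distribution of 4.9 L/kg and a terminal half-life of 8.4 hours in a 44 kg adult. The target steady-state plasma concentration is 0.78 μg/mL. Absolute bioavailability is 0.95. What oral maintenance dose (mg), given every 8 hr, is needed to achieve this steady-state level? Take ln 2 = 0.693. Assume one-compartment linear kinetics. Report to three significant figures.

Total Vd = 4.9 × 44 = 215.6 L
CL = ln 2 · Vd / t½ = 0.693 × 215.6 / 8.4 = 17.79 L/h
D = CL × Css × τ / F = 17.79 × 0.78 × 8 / 0.95 = 116.9 mg

117 mg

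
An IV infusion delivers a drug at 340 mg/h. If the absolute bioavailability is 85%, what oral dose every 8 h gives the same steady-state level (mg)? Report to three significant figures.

3200 mg

To maintain the same Css, the systemic dosing rate must be unchanged: F·D/τ = infusion rate.
D = rate × τ / F = 340 × 8 / 0.85 = 3200 mg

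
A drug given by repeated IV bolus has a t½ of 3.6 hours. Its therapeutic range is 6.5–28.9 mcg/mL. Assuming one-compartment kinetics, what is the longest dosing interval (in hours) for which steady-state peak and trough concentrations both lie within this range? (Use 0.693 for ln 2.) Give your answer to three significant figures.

7.75 h

k = 0.693 / t½ = 0.693 / 3.6 = 0.1925 h⁻¹
Between IV bolus doses, concentration decays as C = C₀·e^(−kτ), so C_peak/C_trough = e^(kτ).
τ_max = ln(C_peak/C_trough) / k = ln(28.9/6.5) / 0.1925 = 1.492 / 0.1925 = 7.751 h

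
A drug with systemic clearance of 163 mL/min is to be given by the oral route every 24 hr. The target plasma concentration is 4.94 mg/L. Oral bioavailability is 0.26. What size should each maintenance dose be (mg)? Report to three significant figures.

CL = 163 mL/min = 163 × 0.06 = 9.780 L/h
D = CL × Css × τ / F = 9.780 × 4.94 × 24 / 0.26 = 4460 mg

4460 mg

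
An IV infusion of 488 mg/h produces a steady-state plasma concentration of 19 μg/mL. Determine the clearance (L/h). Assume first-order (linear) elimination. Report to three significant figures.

25.7 L/h

At steady state, infusion rate = CL × Css, so CL = rate / Css.
CL = 488 / 19 = 25.68 L/h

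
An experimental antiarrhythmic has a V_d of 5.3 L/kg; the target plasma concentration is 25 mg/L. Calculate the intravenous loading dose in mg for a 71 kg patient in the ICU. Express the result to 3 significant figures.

9410 mg

Vd = 5.3 L/kg × 71 kg = 376.3 L
The loading dose fills Vd to the target concentration.
LD = Vd × C = 376.3 × 25.00 = 9408 mg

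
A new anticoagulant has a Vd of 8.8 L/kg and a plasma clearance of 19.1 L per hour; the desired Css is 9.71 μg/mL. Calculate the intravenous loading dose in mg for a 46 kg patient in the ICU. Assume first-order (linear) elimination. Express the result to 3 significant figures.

3930 mg

Vd(total) = 46 kg × 8.8 L/kg = 404.8 L
The loading dose fills Vd to the target concentration.
LD = Vd × C = 404.8 × 9.710 = 3931 mg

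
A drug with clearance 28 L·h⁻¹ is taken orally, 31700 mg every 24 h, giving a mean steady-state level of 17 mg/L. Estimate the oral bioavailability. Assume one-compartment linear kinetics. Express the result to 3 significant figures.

0.360

F·D/τ = CL·Css at steady state → F = CL·Css·τ / D.
F = 28 × 17 × 24 / 31700 = 0.360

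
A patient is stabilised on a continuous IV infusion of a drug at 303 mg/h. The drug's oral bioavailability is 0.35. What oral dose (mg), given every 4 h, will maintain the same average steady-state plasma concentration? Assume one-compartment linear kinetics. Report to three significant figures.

To maintain the same Css, the systemic dosing rate must be unchanged: F·D/τ = infusion rate.
D = rate × τ / F = 303 × 4 / 0.35 = 3463 mg

3460 mg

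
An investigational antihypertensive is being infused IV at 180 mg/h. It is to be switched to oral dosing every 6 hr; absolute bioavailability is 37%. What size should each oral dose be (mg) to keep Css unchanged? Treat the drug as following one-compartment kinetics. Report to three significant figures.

To maintain the same Css, the systemic dosing rate must be unchanged: F·D/τ = infusion rate.
D = rate × τ / F = 180 × 6 / 0.37 = 2919 mg

2920 mg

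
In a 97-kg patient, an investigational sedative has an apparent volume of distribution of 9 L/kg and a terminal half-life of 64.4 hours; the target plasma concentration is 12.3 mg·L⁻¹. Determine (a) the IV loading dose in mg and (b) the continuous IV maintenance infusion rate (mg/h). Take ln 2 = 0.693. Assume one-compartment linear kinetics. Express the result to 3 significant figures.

(a) 10700 mg; (b) 116 mg/h

Vd(total) = 97 kg × 9 L/kg = 873.0 L
LD = Vd × C = 873.0 × 12.3 = 10740 mg
CL = 0.693 × Vd / t½ = 0.693 × 873.0 / 64.4 = 9.394 L/h
Infusion rate = CL × Css = 9.394 × 12.3 = 115.5 mg/h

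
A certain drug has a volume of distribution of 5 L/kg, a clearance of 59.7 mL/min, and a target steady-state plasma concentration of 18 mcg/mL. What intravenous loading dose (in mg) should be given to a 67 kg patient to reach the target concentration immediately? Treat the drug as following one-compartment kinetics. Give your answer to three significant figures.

6030 mg

Vd = 5 L/kg × 67 kg = 335.0 L
LD = Vd × C = 335.0 × 18.00 = 6030 mg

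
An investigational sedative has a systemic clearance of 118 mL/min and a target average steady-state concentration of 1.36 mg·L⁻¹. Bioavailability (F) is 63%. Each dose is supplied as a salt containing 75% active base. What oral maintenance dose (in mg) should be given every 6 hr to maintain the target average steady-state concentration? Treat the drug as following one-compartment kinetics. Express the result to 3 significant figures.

122 mg

Convert clearance: 118 mL/min × 60 min/h ÷ 1000 mL/L = 7.080 L/h
D = CL × Css × τ / F / S = 7.080 × 1.36 × 6 / 0.63 / 0.75 = 122.3 mg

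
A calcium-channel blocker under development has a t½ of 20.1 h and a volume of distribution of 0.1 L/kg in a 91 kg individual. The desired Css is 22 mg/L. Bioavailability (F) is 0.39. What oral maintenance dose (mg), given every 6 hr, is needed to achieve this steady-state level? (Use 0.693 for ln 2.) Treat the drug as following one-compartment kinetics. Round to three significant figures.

106 mg

Total Vd = 0.1 × 91 = 9.100 L
CL = 0.693 × Vd / t½ = 0.693 × 9.100 / 20.1 = 0.3137 L/h
D = CL × Css × τ / F = 0.3137 × 22 × 6 / 0.39 = 106.2 mg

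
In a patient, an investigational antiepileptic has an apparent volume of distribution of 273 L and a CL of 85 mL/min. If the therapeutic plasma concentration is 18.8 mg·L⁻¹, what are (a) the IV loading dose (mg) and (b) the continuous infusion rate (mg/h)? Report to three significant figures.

(a) 5130 mg; (b) 95.9 mg/h

LD = Vd · C_target = 273.0 × 18.8 = 5132 mg
CL = 85 mL/min × 60/1000 = 5.100 L/h
Maintenance infusion rate = CL × Css = 5.100 × 18.8 = 95.88 mg/h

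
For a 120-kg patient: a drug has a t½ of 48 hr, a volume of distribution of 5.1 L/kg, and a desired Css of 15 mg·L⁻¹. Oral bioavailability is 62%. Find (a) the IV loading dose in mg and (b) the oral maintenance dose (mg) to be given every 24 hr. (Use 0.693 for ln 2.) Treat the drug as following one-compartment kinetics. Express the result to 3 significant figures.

(a) 9180 mg; (b) 5130 mg

Total Vd = 5.1 × 120 = 612.0 L
LD = Vd × C = 612.0 × 15 = 9180 mg
CL = 0.693 × Vd / t½ = 0.693 × 612.0 / 48 = 8.836 L/h
D = CL × Css × τ / F = 8.836 × 15 × 24 / 0.62 = 5131 mg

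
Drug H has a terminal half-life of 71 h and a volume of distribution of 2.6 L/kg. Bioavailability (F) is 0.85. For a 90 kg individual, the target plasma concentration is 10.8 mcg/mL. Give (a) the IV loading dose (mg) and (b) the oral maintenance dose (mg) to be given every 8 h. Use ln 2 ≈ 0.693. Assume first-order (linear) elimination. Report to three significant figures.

Vd(total) = 90 kg × 2.6 L/kg = 234.0 L
LD = Vd × C = 234.0 × 10.8 = 2527 mg
CL = 0.693 × Vd / t½ = 0.693 × 234.0 / 71 = 2.284 L/h
D = CL × Css × τ / F = 2.284 × 10.8 × 8 / 0.85 = 232.2 mg

(a) 2530 mg; (b) 232 mg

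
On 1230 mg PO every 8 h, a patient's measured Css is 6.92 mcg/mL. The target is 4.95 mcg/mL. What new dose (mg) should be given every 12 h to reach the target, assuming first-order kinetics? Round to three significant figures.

1320 mg

With linear kinetics, Css is proportional to dose rate (D/τ) at fixed clearance.
D₂ = D₁ × (Css,target / Css,current) × (τ₂/τ₁) = 1230 × (4.95/6.92) × (12/8) = 1320 mg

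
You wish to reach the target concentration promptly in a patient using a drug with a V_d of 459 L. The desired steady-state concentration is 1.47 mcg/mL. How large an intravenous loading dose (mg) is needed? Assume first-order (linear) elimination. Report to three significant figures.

675 mg

The loading dose fills Vd to the target concentration.
LD = Vd × C = 459.0 × 1.470 = 674.7 mg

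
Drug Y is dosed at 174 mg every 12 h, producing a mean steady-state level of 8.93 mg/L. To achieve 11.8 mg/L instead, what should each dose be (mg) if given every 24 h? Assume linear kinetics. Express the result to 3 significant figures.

With linear kinetics, Css is proportional to dose rate (D/τ) at fixed clearance.
D₂ = D₁ × (Css,target / Css,current) × (τ₂/τ₁) = 174 × (11.8/8.93) × (24/12) = 459.8 mg

460 mg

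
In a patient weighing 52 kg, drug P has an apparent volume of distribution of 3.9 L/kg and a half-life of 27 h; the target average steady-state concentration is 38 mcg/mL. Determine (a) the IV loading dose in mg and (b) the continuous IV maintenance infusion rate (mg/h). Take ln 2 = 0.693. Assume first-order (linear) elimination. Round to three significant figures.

(a) 7710 mg; (b) 198 mg/h

Vd = 3.9 L/kg × 52 kg = 202.8 L
LD = Vd × C = 202.8 × 38 = 7706 mg
CL = 0.693 × Vd / t½ = 0.693 × 202.8 / 27 = 5.205 L/h
Infusion rate = CL × Css = 5.205 × 38 = 197.8 mg/h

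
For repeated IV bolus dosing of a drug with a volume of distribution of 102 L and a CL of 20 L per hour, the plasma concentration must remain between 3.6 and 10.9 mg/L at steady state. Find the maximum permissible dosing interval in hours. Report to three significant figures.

5.65 h

k = CL / Vd = 20.00 / 102.0 = 0.1961 h⁻¹
Between IV bolus doses, concentration decays as C = C₀·e^(−kτ), so C_peak/C_trough = e^(kτ).
τ_max = ln(C_peak/C_trough) / k = ln(10.9/3.6) / 0.1961 = 1.108 / 0.1961 = 5.650 h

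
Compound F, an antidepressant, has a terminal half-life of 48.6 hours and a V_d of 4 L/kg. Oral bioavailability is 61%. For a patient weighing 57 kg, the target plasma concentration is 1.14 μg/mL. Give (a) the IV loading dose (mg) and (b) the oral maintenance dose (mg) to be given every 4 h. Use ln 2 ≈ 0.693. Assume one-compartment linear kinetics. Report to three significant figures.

(a) 260 mg; (b) 24.3 mg

Total Vd = 4 × 57 = 228.0 L
LD = Vd × C = 228.0 × 1.14 = 259.9 mg
CL = 0.693 × Vd / t½ = 0.693 × 228.0 / 48.6 = 3.251 L/h
D = CL × Css × τ / F = 3.251 × 1.14 × 4 / 0.61 = 24.30 mg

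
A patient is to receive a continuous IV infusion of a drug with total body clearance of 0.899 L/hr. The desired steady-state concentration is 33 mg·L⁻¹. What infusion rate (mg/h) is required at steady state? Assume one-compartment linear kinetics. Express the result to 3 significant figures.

At steady state, infusion rate equals elimination rate: rate in = CL × Css.
R₀ = 0.8990 × 33 = 29.67 mg/h

29.7 mg/h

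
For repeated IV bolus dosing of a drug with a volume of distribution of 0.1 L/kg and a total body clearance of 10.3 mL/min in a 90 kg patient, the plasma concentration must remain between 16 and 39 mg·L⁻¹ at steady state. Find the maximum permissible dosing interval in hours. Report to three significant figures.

Vd(total) = 90 kg × 0.1 L/kg = 9.000 L
Convert clearance: 10.3 mL/min × 60 min/h ÷ 1000 mL/L = 0.6180 L/h
k = CL / Vd = 0.6180 / 9.000 = 0.06867 h⁻¹
Between IV bolus doses, concentration decays as C = C₀·e^(−kτ), so C_peak/C_trough = e^(kτ).
τ_max = ln(C_peak/C_trough) / k = ln(39/16) / 0.06867 = 0.8910 / 0.06867 = 12.98 h

13.0 h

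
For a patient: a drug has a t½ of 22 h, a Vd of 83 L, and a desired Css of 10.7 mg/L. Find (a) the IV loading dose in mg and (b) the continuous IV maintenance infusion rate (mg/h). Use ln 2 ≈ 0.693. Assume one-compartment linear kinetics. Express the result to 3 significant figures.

LD = Vd × C = 83.00 × 10.7 = 888.1 mg
CL = 0.693 × Vd / t½ = 0.693 × 83.00 / 22 = 2.615 L/h
Infusion rate = CL × Css = 2.615 × 10.7 = 27.98 mg/h

(a) 888 mg; (b) 28.0 mg/h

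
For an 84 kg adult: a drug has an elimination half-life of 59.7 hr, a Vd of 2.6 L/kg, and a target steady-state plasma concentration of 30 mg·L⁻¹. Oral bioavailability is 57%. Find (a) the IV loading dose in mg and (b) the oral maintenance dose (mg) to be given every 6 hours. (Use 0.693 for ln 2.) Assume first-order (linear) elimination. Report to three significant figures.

(a) 6550 mg; (b) 801 mg

Vd(total) = 84 kg × 2.6 L/kg = 218.4 L
LD = Vd × C = 218.4 × 30 = 6552 mg
CL = 0.693 × Vd / t½ = 0.693 × 218.4 / 59.7 = 2.535 L/h
D = CL × Css × τ / F = 2.535 × 30 × 6 / 0.57 = 800.5 mg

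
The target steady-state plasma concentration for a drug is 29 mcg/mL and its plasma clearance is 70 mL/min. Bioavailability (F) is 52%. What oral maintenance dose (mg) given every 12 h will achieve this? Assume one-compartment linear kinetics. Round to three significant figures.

2810 mg

CL = 70 mL/min = 70 × 0.06 = 4.200 L/h
D = CL × Css × τ / F = 4.200 × 29 × 12 / 0.52 = 2811 mg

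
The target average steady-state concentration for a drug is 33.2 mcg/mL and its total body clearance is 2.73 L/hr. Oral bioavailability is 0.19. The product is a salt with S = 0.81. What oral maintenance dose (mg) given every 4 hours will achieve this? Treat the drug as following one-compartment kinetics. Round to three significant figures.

D = CL × Css × τ / F / S = 2.730 × 33.2 × 4 / 0.19 / 0.81 = 2356 mg

2360 mg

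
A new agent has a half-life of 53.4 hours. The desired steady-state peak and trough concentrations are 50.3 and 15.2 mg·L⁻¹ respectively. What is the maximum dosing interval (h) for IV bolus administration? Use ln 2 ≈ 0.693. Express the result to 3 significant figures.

92.2 h

k = 0.693 / t½ = 0.693 / 53.4 = 0.01298 h⁻¹
Between IV bolus doses, concentration decays as C = C₀·e^(−kτ), so C_peak/C_trough = e^(kτ).
τ_max = ln(C_peak/C_trough) / k = ln(50.3/15.2) / 0.01298 = 1.197 / 0.01298 = 92.22 h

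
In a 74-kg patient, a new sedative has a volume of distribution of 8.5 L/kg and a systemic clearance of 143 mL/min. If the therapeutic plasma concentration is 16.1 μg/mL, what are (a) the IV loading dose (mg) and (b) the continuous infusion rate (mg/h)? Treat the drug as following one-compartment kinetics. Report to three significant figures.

(a) 10100 mg; (b) 138 mg/h

Total Vd = 8.5 × 74 = 629.0 L
Loading dose = Vd × C = 629.0 × 16.1 = 10130 mg
Convert clearance: 143 mL/min × 60 min/h ÷ 1000 mL/L = 8.580 L/h
Maintenance: replace elimination → rate = CL × Css = 8.580 × 16.1 = 138.1 mg/h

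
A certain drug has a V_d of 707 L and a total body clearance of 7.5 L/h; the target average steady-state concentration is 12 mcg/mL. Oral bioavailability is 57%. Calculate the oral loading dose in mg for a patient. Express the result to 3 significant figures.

LD = Vd × C / F = 707.0 × 12.00 / 0.57 = 14880 mg

14900 mg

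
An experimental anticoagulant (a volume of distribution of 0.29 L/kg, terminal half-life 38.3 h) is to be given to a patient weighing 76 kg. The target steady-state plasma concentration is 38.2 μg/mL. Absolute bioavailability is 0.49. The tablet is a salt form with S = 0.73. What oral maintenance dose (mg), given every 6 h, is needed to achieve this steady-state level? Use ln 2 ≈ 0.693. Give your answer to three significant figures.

256 mg

Vd = 0.29 L/kg × 76 kg = 22.04 L
CL = 0.693 × Vd / t½ = 0.693 × 22.04 / 38.3 = 0.3988 L/h
D = CL × Css × τ / F / S = 0.3988 × 38.2 × 6 / 0.49 / 0.73 = 255.5 mg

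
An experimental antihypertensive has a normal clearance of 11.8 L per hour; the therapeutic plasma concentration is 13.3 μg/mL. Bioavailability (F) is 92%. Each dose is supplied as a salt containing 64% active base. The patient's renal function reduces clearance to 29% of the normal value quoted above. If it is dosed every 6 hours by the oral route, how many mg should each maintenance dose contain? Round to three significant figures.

Patient clearance = 0.29 × 11.80 = 3.422 L/h
At steady state, dose per interval replaces the amount cleared in that interval: F·S·D/τ = CL·Css.
D = CL × Css × τ / F / S = 3.422 × 13.3 × 6 / 0.92 / 0.64 = 463.8 mg

464 mg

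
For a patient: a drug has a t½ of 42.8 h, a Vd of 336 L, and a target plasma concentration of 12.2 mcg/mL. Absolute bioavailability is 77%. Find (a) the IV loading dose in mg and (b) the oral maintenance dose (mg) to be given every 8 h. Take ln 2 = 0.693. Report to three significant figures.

(a) 4100 mg; (b) 690 mg

LD = Vd × C = 336.0 × 12.2 = 4099 mg
CL = 0.693 × Vd / t½ = 0.693 × 336.0 / 42.8 = 5.440 L/h
D = CL × Css × τ / F = 5.440 × 12.2 × 8 / 0.77 = 689.5 mg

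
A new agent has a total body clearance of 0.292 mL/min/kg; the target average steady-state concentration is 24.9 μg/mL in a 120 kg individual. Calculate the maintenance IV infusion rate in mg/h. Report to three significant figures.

CL = 0.292 mL/min/kg × 120 kg = 35.04 mL/min = 35.04 × 60/1000 = 2.102 L/h
At steady state, infusion rate equals elimination rate: rate in = CL × Css.
Infusion rate = CL · Css = 2.102 L/h × 24.9 mg/L = 52.34 mg/h

52.3 mg/h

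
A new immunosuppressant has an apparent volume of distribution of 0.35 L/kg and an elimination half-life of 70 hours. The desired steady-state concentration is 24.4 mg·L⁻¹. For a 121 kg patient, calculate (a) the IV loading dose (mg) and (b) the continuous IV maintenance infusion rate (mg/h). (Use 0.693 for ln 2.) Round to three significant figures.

Vd = 0.35 L/kg × 121 kg = 42.35 L
LD = Vd × C = 42.35 × 24.4 = 1033 mg
CL = 0.693 × Vd / t½ = 0.693 × 42.35 / 70 = 0.4193 L/h
Infusion rate = CL × Css = 0.4193 × 24.4 = 10.23 mg/h

(a) 1030 mg; (b) 10.2 mg/h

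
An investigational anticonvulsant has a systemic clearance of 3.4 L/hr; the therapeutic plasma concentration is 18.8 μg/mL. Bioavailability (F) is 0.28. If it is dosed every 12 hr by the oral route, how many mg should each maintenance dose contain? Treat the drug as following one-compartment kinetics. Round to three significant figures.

D = CL × Css × τ / F = 3.400 × 18.8 × 12 / 0.28 = 2739 mg

2740 mg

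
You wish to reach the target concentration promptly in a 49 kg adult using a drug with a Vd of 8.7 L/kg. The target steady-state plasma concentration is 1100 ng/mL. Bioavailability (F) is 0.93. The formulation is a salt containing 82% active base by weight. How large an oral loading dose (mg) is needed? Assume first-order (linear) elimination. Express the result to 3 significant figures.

615 mg

Vd(total) = 49 kg × 8.7 L/kg = 426.3 L
C = 1100 ng/mL = 1.100 mg/L
The loading dose fills Vd to the target concentration.
LD = Vd × C / F / S = 426.3 × 1.100 / 0.93 / 0.82 = 614.9 mg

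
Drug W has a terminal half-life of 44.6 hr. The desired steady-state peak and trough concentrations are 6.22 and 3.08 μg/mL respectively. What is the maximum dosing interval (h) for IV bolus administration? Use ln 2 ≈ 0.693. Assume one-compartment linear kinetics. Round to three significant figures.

k = 0.693 / t½ = 0.693 / 44.6 = 0.01554 h⁻¹
Between IV bolus doses, concentration decays as C = C₀·e^(−kτ), so C_peak/C_trough = e^(kτ).
τ_max = ln(C_peak/C_trough) / k = ln(6.22/3.08) / 0.01554 = 0.7028 / 0.01554 = 45.23 h

45.2 h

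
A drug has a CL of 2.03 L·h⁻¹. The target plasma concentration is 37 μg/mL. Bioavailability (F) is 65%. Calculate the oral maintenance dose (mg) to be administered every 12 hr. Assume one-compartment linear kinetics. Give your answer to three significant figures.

1390 mg

D = CL × Css × τ / F = 2.030 × 37 × 12 / 0.65 = 1387 mg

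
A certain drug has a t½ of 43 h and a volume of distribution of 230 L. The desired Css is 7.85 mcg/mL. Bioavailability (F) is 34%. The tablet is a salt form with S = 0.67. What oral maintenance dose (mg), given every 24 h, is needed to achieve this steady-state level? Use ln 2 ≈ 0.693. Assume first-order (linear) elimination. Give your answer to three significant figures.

k = 0.693/43 = 0.01612 h⁻¹, so CL = k·Vd = 0.01612 × 230.0 = 3.708 L/h
D = CL × Css × τ / F / S = 3.708 × 7.85 × 24 / 0.34 / 0.67 = 3067 mg

3070 mg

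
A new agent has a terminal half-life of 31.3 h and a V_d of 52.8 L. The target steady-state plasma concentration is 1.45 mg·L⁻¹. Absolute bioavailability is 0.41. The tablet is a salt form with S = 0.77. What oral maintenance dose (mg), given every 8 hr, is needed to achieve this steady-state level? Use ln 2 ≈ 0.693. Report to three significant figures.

CL = ln 2 · Vd / t½ = 0.693 × 52.80 / 31.3 = 1.169 L/h
D = CL × Css × τ / F / S = 1.169 × 1.45 × 8 / 0.41 / 0.77 = 42.95 mg

43.0 mg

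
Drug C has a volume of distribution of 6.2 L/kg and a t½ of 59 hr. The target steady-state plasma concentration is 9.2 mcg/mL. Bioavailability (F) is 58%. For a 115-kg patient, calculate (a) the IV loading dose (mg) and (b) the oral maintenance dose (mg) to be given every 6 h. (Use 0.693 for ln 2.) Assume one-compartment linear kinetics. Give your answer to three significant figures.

(a) 6560 mg; (b) 797 mg

Vd = 6.2 L/kg × 115 kg = 713.0 L
LD = Vd × C = 713.0 × 9.2 = 6560 mg
CL = 0.693 × Vd / t½ = 0.693 × 713.0 / 59 = 8.375 L/h
D = CL × Css × τ / F = 8.375 × 9.2 × 6 / 0.58 = 797.1 mg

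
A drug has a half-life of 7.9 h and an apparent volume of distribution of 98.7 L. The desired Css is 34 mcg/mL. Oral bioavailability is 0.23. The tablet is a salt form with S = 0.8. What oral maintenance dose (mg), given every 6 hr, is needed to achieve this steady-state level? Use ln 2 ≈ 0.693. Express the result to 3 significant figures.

k = 0.693/7.9 = 0.08772 h⁻¹, so CL = k·Vd = 0.08772 × 98.70 = 8.658 L/h
D = CL × Css × τ / F / S = 8.658 × 34 × 6 / 0.23 / 0.8 = 9599 mg

9600 mg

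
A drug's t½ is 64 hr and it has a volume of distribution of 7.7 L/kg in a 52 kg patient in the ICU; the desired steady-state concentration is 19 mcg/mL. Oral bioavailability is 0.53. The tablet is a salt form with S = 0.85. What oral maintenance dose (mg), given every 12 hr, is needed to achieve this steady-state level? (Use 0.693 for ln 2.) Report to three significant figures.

2190 mg

Vd(total) = 52 kg × 7.7 L/kg = 400.4 L
CL = ln 2 · Vd / t½ = 0.693 × 400.4 / 64 = 4.336 L/h
D = CL × Css × τ / F / S = 4.336 × 19 × 12 / 0.53 / 0.85 = 2194 mg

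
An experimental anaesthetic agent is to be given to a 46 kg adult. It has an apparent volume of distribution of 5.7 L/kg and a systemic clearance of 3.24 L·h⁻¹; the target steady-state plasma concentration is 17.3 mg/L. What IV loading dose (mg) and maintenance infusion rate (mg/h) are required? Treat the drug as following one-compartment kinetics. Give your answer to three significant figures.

(a) 4540 mg; (b) 56.1 mg/h

Total Vd = 5.7 × 46 = 262.2 L
LD = Vd · C_target = 262.2 × 17.3 = 4536 mg
Maintenance: replace elimination → rate = CL × Css = 3.240 × 17.3 = 56.05 mg/h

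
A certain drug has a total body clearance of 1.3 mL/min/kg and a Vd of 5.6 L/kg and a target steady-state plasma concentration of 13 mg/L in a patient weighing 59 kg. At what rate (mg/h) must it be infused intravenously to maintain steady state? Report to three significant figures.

59.8 mg/h

CL = 1.3 mL/min/kg × 59 kg = 76.70 mL/min = 76.70 × 60/1000 = 4.602 L/h
Infusion rate = CL · Css = 4.602 L/h × 13 mg/L = 59.83 mg/h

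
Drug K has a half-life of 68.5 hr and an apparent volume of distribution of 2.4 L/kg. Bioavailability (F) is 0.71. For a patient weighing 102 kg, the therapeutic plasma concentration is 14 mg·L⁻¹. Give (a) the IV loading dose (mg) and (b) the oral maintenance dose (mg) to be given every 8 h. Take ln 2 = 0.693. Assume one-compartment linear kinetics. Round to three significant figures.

Vd(total) = 102 kg × 2.4 L/kg = 244.8 L
LD = Vd × C = 244.8 × 14 = 3427 mg
CL = 0.693 × Vd / t½ = 0.693 × 244.8 / 68.5 = 2.477 L/h
D = CL × Css × τ / F = 2.477 × 14 × 8 / 0.71 = 390.7 mg

(a) 3430 mg; (b) 391 mg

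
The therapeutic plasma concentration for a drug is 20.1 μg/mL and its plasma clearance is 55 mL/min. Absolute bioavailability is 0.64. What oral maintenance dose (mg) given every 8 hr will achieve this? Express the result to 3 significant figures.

CL = 55 mL/min = 55 × 0.06 = 3.300 L/h
D = CL × Css × τ / F = 3.300 × 20.1 × 8 / 0.64 = 829.1 mg

829 mg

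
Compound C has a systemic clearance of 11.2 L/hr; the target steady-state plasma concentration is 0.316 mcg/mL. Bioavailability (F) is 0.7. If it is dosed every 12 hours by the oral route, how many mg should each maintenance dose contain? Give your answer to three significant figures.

60.7 mg

D = CL × Css × τ / F = 11.20 × 0.316 × 12 / 0.7 = 60.67 mg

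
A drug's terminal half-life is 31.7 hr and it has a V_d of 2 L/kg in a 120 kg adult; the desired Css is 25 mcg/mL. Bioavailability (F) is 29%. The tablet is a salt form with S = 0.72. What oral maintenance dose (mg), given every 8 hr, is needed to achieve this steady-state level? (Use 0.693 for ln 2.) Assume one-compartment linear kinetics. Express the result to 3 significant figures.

5030 mg

Total Vd = 2 × 120 = 240.0 L
CL = ln 2 · Vd / t½ = 0.693 × 240.0 / 31.7 = 5.247 L/h
D = CL × Css × τ / F / S = 5.247 × 25 × 8 / 0.29 / 0.72 = 5026 mg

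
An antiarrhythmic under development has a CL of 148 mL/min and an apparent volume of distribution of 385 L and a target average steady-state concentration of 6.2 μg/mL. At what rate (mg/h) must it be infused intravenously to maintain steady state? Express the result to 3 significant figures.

Convert clearance: 148 mL/min × 60 min/h ÷ 1000 mL/L = 8.880 L/h
R₀ = 8.880 × 6.2 = 55.06 mg/h

55.1 mg/h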